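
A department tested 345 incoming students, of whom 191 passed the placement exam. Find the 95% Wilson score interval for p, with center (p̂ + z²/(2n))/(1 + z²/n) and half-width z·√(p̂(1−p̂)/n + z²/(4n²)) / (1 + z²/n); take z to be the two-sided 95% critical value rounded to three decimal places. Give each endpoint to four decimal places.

Here p̂ = 191/345 = 0.55362 and z = 1.960 (z² = 3.841600).
1 + z²/n = 1.011135.
Adjusted center: (0.55362 + z²/(2n))/1.011135 = 0.55303.
Radicand: p̂(1−p̂)/n + z²/(4n²) = 0.000716303 + 0.000008069 = 0.000724372.
Half-width = 1.960·√0.000724372/1.011135 = 0.05217.
CI: 0.55303 ± 0.05217 = (0.5009, 0.6052).

(0.5009, 0.6052)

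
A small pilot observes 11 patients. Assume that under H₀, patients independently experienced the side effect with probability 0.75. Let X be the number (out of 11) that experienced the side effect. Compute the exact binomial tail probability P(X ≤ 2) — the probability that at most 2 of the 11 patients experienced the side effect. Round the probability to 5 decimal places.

P = 0.00013

X ~ Binomial(n=11, p=0.75).
P(X ≤ 2) = C(11,0)·0.75^0·0.25^11 + C(11,1)·0.75^1·0.25^10 + C(11,2)·0.75^2·0.25^9.
= 0.000000 + 0.000008 + 0.000118 = 0.00013.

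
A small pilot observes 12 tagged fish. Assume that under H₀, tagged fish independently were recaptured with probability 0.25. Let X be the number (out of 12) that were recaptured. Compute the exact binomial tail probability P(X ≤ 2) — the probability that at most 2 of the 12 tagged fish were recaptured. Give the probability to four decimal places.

X ~ Binomial(n=12, p=0.25).
P(X ≤ 2) = C(12,0)·0.25^0·0.75^12 + C(12,1)·0.25^1·0.75^11 + C(12,2)·0.25^2·0.75^10.
= 0.031676 + 0.126705 + 0.232293 = 0.3907.

P = 0.3907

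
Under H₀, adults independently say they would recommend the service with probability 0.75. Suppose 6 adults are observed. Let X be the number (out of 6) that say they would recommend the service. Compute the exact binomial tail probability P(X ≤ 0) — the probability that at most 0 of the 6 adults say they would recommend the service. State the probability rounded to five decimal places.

P = 0.00024

X is binomial with n = 6 and p = 0.75.
P(X ≤ 0) = C(6,0)·0.75^0·0.25^6.
= 0.000244 = 0.00024.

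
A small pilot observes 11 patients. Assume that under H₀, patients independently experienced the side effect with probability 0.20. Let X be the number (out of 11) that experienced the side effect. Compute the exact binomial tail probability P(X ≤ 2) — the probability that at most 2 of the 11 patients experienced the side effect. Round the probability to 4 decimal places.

X is binomial with n = 11 and p = 0.20.
P(X ≤ 2) = C(11,0)·0.20^0·0.80^11 + C(11,1)·0.20^1·0.80^10 + C(11,2)·0.20^2·0.80^9.
= 0.085899 + 0.236223 + 0.295279 = 0.6174.

P = 0.6174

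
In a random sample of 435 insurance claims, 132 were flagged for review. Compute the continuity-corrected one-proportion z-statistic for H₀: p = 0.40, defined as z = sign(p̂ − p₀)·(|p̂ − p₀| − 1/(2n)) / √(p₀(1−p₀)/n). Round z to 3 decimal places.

z = -4.062

With x = 132 successes in n = 435, p̂ = 0.30345. p̂ − p₀ = -0.096552.
1/(2n) = 0.001149.
Corrected numerator: |-0.096552| − 0.001149 = 0.095403.
SE₀ = √(0.40·0.60/435) = 0.023489.
z = −0.095403/0.023489 = -4.062.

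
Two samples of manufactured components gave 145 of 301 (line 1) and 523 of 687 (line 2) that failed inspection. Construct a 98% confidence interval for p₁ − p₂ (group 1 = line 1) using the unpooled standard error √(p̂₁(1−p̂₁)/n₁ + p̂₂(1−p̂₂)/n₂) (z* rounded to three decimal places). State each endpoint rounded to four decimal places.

(-0.3565, -0.2026)

p̂₁ = 0.48173, p̂₂ = 0.76128, so the observed difference is -0.27955.
Unpooled SE = √(p̂₁(1−p̂₁)/n₁ + p̂₂(1−p̂₂)/n₂) = √(0.000829456 + 0.000264530) = 0.033075.
The 98% critical value is z* = 2.326. Margin of error = 0.07693.
CI: -0.27955 ± 0.07693 = (-0.3565, -0.2026).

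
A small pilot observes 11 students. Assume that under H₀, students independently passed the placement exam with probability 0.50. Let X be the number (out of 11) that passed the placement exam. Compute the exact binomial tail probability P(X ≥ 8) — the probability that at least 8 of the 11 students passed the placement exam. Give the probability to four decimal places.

P = 0.1133

X is binomial with n = 11 and p = 0.50.
P(X ≥ 8) = C(11,8)·0.50^8·0.50^3 + C(11,9)·0.50^9·0.50^2 + C(11,10)·0.50^10·0.50^1 + C(11,11)·0.50^11·0.50^0.
= 0.080566 + 0.026855 + 0.005371 + 0.000488 = 0.1133.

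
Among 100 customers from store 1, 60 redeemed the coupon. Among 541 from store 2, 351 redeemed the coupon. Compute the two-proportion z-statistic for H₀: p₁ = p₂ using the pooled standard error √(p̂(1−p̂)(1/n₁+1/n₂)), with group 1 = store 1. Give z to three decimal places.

z = -0.935

p̂₁ = 60/100 = 0.60000, p̂₂ = 351/541 = 0.64880.
Pooled p̂ = (60+351)/(100+541) = 411/641 = 0.64119.
SE = √[p̂(1−p̂)(1/n₁+1/n₂)] = √[0.64119·0.35881·(1/100+1/541)] ≈ 0.052210.
z = -0.04880/0.052210 = -0.935.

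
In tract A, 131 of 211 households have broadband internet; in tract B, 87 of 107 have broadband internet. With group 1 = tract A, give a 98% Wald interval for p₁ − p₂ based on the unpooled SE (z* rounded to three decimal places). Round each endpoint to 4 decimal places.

(-0.3094, -0.0751)

p̂₁ = 0.62085, p̂₂ = 0.81308, so the observed difference is -0.19223.
SE = √(0.001115614 + 0.001420358) = √0.002535972 = 0.050358.
For 98% confidence, z* = 2.326. Margin = 2.326·0.050358 = 0.11713.
So the interval runs from -0.3094 to -0.0751.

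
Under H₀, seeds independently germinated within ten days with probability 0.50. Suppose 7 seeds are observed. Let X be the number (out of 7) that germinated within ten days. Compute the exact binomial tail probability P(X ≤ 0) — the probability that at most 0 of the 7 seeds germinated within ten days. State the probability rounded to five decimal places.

P = 0.00781

X ~ Binomial(n=7, p=0.50).
P(X ≤ 0) = C(7,0)·0.50^0·0.50^7.
= 0.007812 = 0.00781.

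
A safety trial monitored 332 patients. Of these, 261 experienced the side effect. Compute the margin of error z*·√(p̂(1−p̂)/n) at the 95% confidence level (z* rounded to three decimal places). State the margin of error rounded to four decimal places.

The sample proportion is 261/332 = 0.78614.
SE = √(p̂(1−p̂)/n) = √(0.168121/332) = 0.022503.
The 95% critical value is z* = 1.960.
So ME = 0.0441.

ME = 0.0441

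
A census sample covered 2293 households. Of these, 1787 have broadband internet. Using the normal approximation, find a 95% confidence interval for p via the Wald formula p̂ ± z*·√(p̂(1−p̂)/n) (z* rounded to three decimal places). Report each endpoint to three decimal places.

(0.762, 0.796)

Sample proportion p̂ = 1787/2293 = 0.77933.
SE = √(p̂(1−p̂)/n) = √(0.171976/2293) = 0.008660.
z* = 1.960 at the 95% level.
Margin of error: 1.960 × 0.008660 = 0.01697.
Interval: 0.77933 ± 0.01697 → (0.762, 0.796).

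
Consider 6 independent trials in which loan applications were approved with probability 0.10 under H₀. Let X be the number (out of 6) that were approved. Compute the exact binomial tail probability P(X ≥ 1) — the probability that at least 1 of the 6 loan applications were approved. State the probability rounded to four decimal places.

P = 0.4686

X is binomial with n = 6 and p = 0.10.
P(X ≥ 1) = Σ_{j=1}^{6} C(6,j)·0.10^j·0.90^{6−j}.
= 0.354294 + 0.098415 + 0.014580 + 0.001215 + 0.000054 + 0.000001 = 0.4686.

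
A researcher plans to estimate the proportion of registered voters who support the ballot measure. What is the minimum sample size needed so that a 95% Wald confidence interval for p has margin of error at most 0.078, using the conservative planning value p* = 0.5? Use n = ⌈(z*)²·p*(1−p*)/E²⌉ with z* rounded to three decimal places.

The 95% critical value is z* = 1.960.
p*(1−p*) = 0.2500.
(z*)²·p*(1−p*)/E² = 3.841600·0.2500/0.006084 = 157.857.
⌈157.857⌉ = 158.

n = 158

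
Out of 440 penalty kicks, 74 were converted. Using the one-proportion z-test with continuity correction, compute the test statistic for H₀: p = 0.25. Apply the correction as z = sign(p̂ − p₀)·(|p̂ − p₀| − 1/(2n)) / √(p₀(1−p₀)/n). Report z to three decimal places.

The sample proportion is 74/440 = 0.16818. p̂ − p₀ = -0.081818.
1/(2n) = 0.001136.
Corrected numerator: |-0.081818| − 0.001136 = 0.080682.
SE₀ = √(0.25·0.75/440) = 0.020643.
z = (−)0.080682/0.020643 = -3.908.

z = -3.908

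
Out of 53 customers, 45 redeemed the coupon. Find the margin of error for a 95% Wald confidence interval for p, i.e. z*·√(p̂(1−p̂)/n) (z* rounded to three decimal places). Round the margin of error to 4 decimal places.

With x = 45 successes in n = 53, p̂ = 0.84906.
SE(p̂) = √(0.84906·0.15094/53) = 0.049174.
z* = 1.960 at the 95% level.
Margin of error = z*·SE = 1.960 × 0.049174 = 0.0964.

ME = 0.0964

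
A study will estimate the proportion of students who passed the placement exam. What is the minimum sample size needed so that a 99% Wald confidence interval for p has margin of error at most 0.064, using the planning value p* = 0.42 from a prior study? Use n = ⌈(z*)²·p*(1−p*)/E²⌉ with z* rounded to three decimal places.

n = 395

For 99% confidence, z* = 2.576.
p*(1−p*) = 0.2436.
Required n before rounding: 6.635776 × 0.2436 / 0.064² = 394.647.
Rounding up, n = 395.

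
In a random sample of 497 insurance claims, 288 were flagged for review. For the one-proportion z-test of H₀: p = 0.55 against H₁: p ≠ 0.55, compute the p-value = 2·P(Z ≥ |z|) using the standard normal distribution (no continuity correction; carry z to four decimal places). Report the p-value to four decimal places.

p̂ = 288/497 = 0.57948.
Under H₀, SE = √(p₀(1−p₀)/n) = √(0.55·0.45/497) = √0.000497988 = 0.022316.
Test statistic (full precision, shown to 4 dp): z = (288/497 − 0.55)/SE₀ ≈ 1.3209.
From the standard normal, 2·P(Z ≥ |z|) = 0.1865.

p-value = 0.1865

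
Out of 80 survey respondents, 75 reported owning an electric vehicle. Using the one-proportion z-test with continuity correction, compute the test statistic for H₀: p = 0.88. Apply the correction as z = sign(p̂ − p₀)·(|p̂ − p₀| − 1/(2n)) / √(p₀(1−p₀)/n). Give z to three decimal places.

z = 1.411

p̂ = 75/80 = 0.93750. p̂ − p₀ = 0.057500.
1/(2n) = 0.006250.
Corrected numerator: |0.057500| − 0.006250 = 0.051250.
Null standard error: √(0.88·0.12/80) = √0.001320000 = 0.036332.
z = +0.051250/0.036332 = 1.411.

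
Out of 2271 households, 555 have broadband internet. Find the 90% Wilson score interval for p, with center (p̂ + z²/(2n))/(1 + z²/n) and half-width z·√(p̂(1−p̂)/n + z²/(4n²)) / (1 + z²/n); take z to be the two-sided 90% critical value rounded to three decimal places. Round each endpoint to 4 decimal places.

(0.2299, 0.2595)

p̂ = 555/2271 = 0.24439; z = 1.645, so z² = 2.706025.
1 + z²/n = 1.001192.
Adjusted center: (0.24439 + z²/(2n))/1.001192 = 0.24469.
Radicand: p̂(1−p̂)/n + z²/(4n²) = 0.000081313 + 0.000000131 = 0.000081444.
Half-width = 1.645·√0.000081444/1.001192 = 0.01483.
Interval: 0.24469 ± 0.01483 → (0.2299, 0.2595).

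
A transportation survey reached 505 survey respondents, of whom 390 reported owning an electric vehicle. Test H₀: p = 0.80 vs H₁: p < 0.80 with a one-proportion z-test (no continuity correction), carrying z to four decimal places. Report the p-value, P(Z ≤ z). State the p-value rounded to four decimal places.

p-value = 0.0597

With x = 390 successes in n = 505, p̂ = 0.77228.
SE₀ = √(0.80·0.20/505) = 0.017800.
z = (p̂ − p₀)/SE = (390/505 − 0.80)/0.017800 ≈ -1.5575.
p-value = P(Z ≤ z) with z = -1.5575 → 0.0597.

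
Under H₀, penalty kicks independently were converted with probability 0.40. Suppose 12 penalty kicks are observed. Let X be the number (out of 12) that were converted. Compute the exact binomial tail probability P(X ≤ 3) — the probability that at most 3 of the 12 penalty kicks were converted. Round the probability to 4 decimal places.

P = 0.2253

X ~ Binomial(n=12, p=0.40).
P(X ≤ 3) = C(12,0)·0.40^0·0.60^12 + C(12,1)·0.40^1·0.60^11 + C(12,2)·0.40^2·0.60^10 + C(12,3)·0.40^3·0.60^9.
= 0.002177 + 0.017414 + 0.063852 + 0.141894 = 0.2253.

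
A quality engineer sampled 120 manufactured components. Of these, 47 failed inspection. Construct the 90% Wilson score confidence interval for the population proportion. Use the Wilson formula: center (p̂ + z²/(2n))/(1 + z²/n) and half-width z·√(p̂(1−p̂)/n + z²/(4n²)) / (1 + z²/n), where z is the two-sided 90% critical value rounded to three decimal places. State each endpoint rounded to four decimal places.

(0.3215, 0.4666)

p̂ = 47/120 = 0.39167; z = 1.645, so z² = 2.706025.
1 + z²/n = 1.022550.
Center = (0.39167 + 0.011275)/1.022550 = 0.39406.
Radicand: p̂(1−p̂)/n + z²/(4n²) = 0.001985532 + 0.000046980 = 0.002032512.
Half-width = z·√(radicand)/denom = 1.645·0.045083/1.022550 = 0.07253.
So the interval runs from 0.3215 to 0.4666.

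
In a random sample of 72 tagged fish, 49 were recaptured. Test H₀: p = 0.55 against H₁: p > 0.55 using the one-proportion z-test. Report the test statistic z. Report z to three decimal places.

With x = 49 successes in n = 72, p̂ = 0.68056.
Null standard error: √(0.55·0.45/72) = √0.003437500 = 0.058630.
z = (0.68056 − 0.55)/0.058630 = 0.13056/0.058630 = 2.227.

z = 2.227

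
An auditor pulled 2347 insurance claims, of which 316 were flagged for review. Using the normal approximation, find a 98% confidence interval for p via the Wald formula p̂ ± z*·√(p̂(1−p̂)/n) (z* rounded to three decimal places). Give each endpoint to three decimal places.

With x = 316 successes in n = 2347, p̂ = 0.13464.
SE(p̂) = √(0.13464·0.86536/2347) = 0.007046.
The 98% critical value is z* = 2.326.
Margin of error: 2.326 × 0.007046 = 0.01639.
So the interval runs from 0.118 to 0.151.

(0.118, 0.151)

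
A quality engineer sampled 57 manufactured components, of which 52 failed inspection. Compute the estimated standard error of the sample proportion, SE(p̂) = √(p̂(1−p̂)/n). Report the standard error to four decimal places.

SE = 0.0375

The sample proportion is 52/57 = 0.91228.
p̂(1−p̂) = 0.91228·0.08772 = 0.080025.
SE = √(0.080025/57) = √0.001403947 = 0.0375.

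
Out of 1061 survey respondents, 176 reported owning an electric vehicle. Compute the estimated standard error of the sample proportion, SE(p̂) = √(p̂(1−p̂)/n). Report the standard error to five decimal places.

SE = 0.01142

The sample proportion is 176/1061 = 0.16588.
p̂(1−p̂) = 0.138364.
SE = √(0.138364/1061) = √0.000130409 = 0.01142.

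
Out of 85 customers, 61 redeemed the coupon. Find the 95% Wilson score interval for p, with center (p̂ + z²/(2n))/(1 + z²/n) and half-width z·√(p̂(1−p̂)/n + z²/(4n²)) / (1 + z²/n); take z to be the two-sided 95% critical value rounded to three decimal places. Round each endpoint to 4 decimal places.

Here p̂ = 61/85 = 0.71765 and z = 1.960 (z² = 3.841600).
Denominator 1 + z²/n = 1 + 3.841600/85 = 1.045195.
Adjusted center: (0.71765 + z²/(2n))/1.045195 = 0.70824.
Radicand: p̂(1−p̂)/n + z²/(4n²) = 0.002383880 + 0.000132927 = 0.002516807.
Half-width = 1.960·√0.002516807/1.045195 = 0.09408.
Interval: 0.70824 ± 0.09408 → (0.6142, 0.8023).

(0.6142, 0.8023)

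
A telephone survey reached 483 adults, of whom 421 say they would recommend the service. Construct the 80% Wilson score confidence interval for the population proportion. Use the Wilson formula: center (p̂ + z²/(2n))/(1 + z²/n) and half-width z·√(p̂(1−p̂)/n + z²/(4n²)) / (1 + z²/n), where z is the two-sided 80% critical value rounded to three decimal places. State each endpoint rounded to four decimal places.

Here p̂ = 421/483 = 0.87164 and z = 1.282 (z² = 1.643524).
Denominator 1 + z²/n = 1 + 1.643524/483 = 1.003403.
Adjusted center: (0.87164 + z²/(2n))/1.003403 = 0.87038.
Radicand: p̂(1−p̂)/n + z²/(4n²) = 0.000231650 + 0.000001761 = 0.000233411.
Half-width = z·√(radicand)/denom = 1.282·0.015278/1.003403 = 0.01952.
CI: 0.87038 ± 0.01952 = (0.8509, 0.8899).

(0.8509, 0.8899)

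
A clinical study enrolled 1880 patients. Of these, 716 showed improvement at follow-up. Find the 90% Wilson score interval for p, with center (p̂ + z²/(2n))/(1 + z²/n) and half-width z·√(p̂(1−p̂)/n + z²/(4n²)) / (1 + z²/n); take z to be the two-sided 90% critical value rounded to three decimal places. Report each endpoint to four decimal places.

Here p̂ = 716/1880 = 0.38085 and z = 1.645 (z² = 2.706025).
1 + z²/n = 1.001439.
Adjusted center: (0.38085 + z²/(2n))/1.001439 = 0.38102.
Radicand: p̂(1−p̂)/n + z²/(4n²) = 0.000125427 + 0.000000191 = 0.000125618.
Half-width = 1.645·√0.000125618/1.001439 = 0.01841.
Interval: 0.38102 ± 0.01841 → (0.3626, 0.3994).

(0.3626, 0.3994)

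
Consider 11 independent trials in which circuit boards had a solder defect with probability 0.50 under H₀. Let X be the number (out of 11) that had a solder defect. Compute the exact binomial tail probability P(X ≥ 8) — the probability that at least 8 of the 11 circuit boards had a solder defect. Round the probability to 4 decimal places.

X is binomial with n = 11 and p = 0.50.
P(X ≥ 8) = C(11,8)·0.50^8·0.50^3 + C(11,9)·0.50^9·0.50^2 + C(11,10)·0.50^10·0.50^1 + C(11,11)·0.50^11·0.50^0.
= 0.080566 + 0.026855 + 0.005371 + 0.000488 = 0.1133.

P = 0.1133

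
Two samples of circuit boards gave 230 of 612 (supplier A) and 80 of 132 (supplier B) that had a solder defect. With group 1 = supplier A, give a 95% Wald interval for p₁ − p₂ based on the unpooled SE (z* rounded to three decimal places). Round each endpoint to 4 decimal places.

p̂₁ = 230/612 = 0.37582, p̂₂ = 80/132 = 0.60606; p̂₁ − p̂₂ = -0.23024.
Unpooled SE = √(p̂₁(1−p̂₁)/n₁ + p̂₂(1−p̂₂)/n₂) = √(0.000383298 + 0.001808721) = 0.046819.
The 95% critical value is z* = 1.960. Margin = 1.960·0.046819 = 0.09177.
So the interval runs from -0.3220 to -0.1385.

(-0.3220, -0.1385)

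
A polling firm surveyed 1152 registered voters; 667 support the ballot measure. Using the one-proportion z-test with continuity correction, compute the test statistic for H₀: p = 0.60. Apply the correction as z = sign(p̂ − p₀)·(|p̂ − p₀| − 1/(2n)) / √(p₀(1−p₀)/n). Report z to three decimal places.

z = -1.425

Sample proportion p̂ = 667/1152 = 0.57899. p̂ − p₀ = -0.021007.
1/(2n) = 0.000434.
Corrected numerator: |-0.021007| − 0.000434 = 0.020573.
Under H₀, SE = √(p₀(1−p₀)/n) = √(0.60·0.40/1152) = √0.000208333 = 0.014434.
z = (−)0.020573/0.014434 = -1.425.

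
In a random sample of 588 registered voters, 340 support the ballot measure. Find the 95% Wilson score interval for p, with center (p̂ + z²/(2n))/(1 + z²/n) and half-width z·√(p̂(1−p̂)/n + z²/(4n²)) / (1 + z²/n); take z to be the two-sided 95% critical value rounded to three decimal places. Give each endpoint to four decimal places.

(0.5379, 0.6175)

p̂ = 340/588 = 0.57823; z = 1.960, so z² = 3.841600.
Denominator 1 + z²/n = 1 + 3.841600/588 = 1.006533.
Adjusted center: (0.57823 + z²/(2n))/1.006533 = 0.57772.
Radicand: p̂(1−p̂)/n + z²/(4n²) = 0.000414762 + 0.000002778 = 0.000417540.
Half-width = z·√(radicand)/denom = 1.960·0.020434/1.006533 = 0.03979.
CI: 0.57772 ± 0.03979 = (0.5379, 0.6175).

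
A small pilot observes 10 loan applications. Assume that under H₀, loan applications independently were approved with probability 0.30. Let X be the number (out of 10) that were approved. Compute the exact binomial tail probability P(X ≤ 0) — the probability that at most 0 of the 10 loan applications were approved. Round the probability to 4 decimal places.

P = 0.0282

X is binomial with n = 10 and p = 0.30.
P(X ≤ 0) = C(10,0)·0.30^0·0.70^10.
= 0.028248 = 0.0282.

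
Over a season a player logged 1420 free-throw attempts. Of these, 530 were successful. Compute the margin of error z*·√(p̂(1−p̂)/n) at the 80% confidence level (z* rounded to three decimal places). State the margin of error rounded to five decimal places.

With x = 530 successes in n = 1420, p̂ = 0.37324.
SE = √(p̂(1−p̂)/n) = √(0.233932/1420) = 0.012835.
z* = 1.282 at the 80% level.
Margin of error = z*·SE = 1.282 × 0.012835 = 0.01645.

ME = 0.01645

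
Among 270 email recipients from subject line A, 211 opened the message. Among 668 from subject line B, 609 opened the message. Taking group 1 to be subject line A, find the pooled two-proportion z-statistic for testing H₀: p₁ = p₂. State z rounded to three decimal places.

Sample proportions: p̂₁ = 211/270 = 0.78148 and p̂₂ = 609/668 = 0.91168.
Pooling: p̂ = 820/938 = 0.87420.
Pooled SE = √[0.1099740·0.00520071] ≈ 0.023915.
z = (p̂₁ − p̂₂)/SE = (0.78148 − 0.91168)/0.023915 = -0.13020/0.023915 = -5.444.

z = -5.444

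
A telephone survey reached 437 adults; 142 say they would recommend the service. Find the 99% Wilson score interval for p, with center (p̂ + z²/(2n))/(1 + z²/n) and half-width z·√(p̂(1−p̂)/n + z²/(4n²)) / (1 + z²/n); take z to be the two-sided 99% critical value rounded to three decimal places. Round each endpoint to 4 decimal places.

(0.2702, 0.3849)

Here p̂ = 142/437 = 0.32494 and z = 2.576 (z² = 6.635776).
1 + z²/n = 1.015185.
Center = (0.32494 + 0.007592)/1.015185 = 0.32756.
Radicand: p̂(1−p̂)/n + z²/(4n²) = 0.000501956 + 0.000008687 = 0.000510643.
Half-width = z·√(radicand)/denom = 2.576·0.022597/1.015185 = 0.05734.
CI: 0.32756 ± 0.05734 = (0.2702, 0.3849).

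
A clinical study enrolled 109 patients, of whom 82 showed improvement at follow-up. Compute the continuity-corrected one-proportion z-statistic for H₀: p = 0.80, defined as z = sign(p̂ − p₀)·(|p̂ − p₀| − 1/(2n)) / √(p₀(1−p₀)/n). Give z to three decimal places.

Sample proportion p̂ = 82/109 = 0.75229. p̂ − p₀ = -0.047706.
Continuity correction 1/(2n) = 1/218 = 0.004587.
Corrected numerator: |-0.047706| − 0.004587 = 0.043119.
Null standard error: √(0.80·0.20/109) = √0.001467890 = 0.038313.
z = (−)0.043119/0.038313 = -1.125.

z = -1.125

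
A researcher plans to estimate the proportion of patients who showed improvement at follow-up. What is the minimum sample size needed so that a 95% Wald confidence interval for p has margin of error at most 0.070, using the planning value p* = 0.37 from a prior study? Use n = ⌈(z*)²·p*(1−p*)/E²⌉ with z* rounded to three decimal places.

For 95% confidence, z* = 1.960.
p*(1−p*) = 0.2331.
(z*)²·p*(1−p*)/E² = 3.841600·0.2331/0.004900 = 182.750.
⌈182.750⌉ = 183.

n = 183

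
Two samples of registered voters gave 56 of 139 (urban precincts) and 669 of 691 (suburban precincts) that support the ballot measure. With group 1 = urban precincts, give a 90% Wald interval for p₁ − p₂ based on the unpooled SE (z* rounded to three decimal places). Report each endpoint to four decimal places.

(-0.6346, -0.4960)

p̂₁ = 0.40288, p̂₂ = 0.96816, so the observed difference is -0.56528.
Unpooled SE = √(p̂₁(1−p̂₁)/n₁ + p̂₂(1−p̂₂)/n₂) = √(0.001730700 + 0.000044608) = 0.042134.
For 90% confidence, z* = 1.645. Margin of error = 0.06931.
CI: -0.56528 ± 0.06931 = (-0.6346, -0.4960).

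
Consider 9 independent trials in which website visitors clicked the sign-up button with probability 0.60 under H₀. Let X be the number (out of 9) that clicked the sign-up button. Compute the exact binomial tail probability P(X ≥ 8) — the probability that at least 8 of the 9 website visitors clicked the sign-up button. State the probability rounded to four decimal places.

P = 0.0705

X is binomial with n = 9 and p = 0.60.
P(X ≥ 8) = C(9,8)·0.60^8·0.40^1 + C(9,9)·0.60^9·0.40^0.
= 0.060466 + 0.010078 = 0.0705.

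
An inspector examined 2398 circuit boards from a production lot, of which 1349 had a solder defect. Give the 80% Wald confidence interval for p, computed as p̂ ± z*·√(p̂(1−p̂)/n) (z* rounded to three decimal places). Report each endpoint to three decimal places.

(0.550, 0.576)

With x = 1349 successes in n = 2398, p̂ = 0.56255.
SE(p̂) = √(0.56255·0.43745/2398) = 0.010130.
z* = 1.282 at the 80% level.
Margin of error: 1.282 × 0.010130 = 0.01299.
Interval: 0.56255 ± 0.01299 → (0.550, 0.576).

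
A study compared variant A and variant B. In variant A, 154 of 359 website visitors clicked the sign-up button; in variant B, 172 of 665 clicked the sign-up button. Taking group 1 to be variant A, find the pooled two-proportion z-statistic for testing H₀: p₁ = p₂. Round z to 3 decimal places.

p̂₁ = 154/359 = 0.42897, p̂₂ = 172/665 = 0.25865.
Pooled p̂ = (154+172)/(359+665) = 326/1024 = 0.31836.
SE = √[p̂(1−p̂)(1/n₁+1/n₂)] = √[0.31836·0.68164·(1/359+1/665)] ≈ 0.030509.
z = (p̂₁ − p̂₂)/SE = (0.42897 − 0.25865)/0.030509 = 0.17032/0.030509 = 5.583.

z = 5.583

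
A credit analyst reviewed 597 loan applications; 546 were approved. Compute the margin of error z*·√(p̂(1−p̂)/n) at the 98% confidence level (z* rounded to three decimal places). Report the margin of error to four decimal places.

With x = 546 successes in n = 597, p̂ = 0.91457.
SE(p̂) = √(0.91457·0.08543/597) = 0.011440.
The 98% critical value is z* = 2.326.
ME = 2.326·0.011440 = 0.0266.

ME = 0.0266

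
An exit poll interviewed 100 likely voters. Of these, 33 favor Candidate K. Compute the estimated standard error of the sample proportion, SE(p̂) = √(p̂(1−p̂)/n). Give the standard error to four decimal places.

SE = 0.0470

With x = 33 successes in n = 100, p̂ = 0.33000.
p̂(1−p̂) = 0.221100.
Dividing by n and taking the root: √0.002211000 = 0.0470.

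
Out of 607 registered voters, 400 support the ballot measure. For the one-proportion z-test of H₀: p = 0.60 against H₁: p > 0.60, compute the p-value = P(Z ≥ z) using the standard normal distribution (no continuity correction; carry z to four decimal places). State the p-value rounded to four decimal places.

p-value = 0.0015

p̂ = 400/607 = 0.65898.
Null standard error: √(0.60·0.40/607) = √0.000395387 = 0.019884.
z = (p̂ − p₀)/SE = (400/607 − 0.60)/0.019884 ≈ 2.9661.
p-value = P(Z ≥ z) with z = 2.9661 → 0.0015.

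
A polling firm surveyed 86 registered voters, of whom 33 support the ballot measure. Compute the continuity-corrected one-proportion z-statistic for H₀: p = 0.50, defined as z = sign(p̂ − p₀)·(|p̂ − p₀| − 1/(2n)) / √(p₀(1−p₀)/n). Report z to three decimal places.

z = -2.049

With x = 33 successes in n = 86, p̂ = 0.38372. p̂ − p₀ = -0.116279.
Continuity correction 1/(2n) = 1/172 = 0.005814.
Corrected numerator: |-0.116279| − 0.005814 = 0.110465.
Under H₀, SE = √(p₀(1−p₀)/n) = √(0.50·0.50/86) = √0.002906977 = 0.053916.
z = (−)0.110465/0.053916 = -2.049.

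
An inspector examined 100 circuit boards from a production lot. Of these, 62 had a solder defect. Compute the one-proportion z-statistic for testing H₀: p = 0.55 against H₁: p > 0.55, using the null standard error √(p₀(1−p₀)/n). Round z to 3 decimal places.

z = 1.407

The sample proportion is 62/100 = 0.62000.
Null standard error: √(0.55·0.45/100) = √0.002475000 = 0.049749.
Test statistic: z = 0.07000/0.049749 = 1.407.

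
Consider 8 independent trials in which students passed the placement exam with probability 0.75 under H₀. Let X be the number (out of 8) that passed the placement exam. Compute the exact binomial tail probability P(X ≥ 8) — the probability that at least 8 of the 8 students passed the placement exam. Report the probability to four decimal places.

P = 0.1001

X ~ Binomial(n=8, p=0.75).
P(X ≥ 8) = C(8,8)·0.75^8·0.25^0.
= 0.100113 = 0.1001.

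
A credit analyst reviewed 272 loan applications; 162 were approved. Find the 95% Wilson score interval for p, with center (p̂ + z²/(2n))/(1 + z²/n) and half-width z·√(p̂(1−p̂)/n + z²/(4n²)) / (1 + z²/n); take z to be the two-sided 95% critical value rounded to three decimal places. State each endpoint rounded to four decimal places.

Here p̂ = 162/272 = 0.59559 and z = 1.960 (z² = 3.841600).
1 + z²/n = 1.014124.
Center = (0.59559 + 0.007062)/1.014124 = 0.59426.
Radicand: p̂(1−p̂)/n + z²/(4n²) = 0.000885525 + 0.000012981 = 0.000898506.
Half-width = 1.960·√0.000898506/1.014124 = 0.05793.
Interval: 0.59426 ± 0.05793 → (0.5363, 0.6522).

(0.5363, 0.6522)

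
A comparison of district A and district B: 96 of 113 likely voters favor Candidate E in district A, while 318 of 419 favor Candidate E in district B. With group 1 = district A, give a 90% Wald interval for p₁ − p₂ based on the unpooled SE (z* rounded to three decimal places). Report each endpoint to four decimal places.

p̂₁ = 96/113 = 0.84956, p̂₂ = 318/419 = 0.75895; p̂₁ − p̂₂ = 0.09061.
Unpooled SE = √(p̂₁(1−p̂₁)/n₁ + p̂₂(1−p̂₂)/n₂) = √(0.001131058 + 0.000436623) = 0.039594.
The 90% critical value is z* = 1.645. Margin = 1.645·0.039594 = 0.06513.
CI: 0.09061 ± 0.06513 = (0.0255, 0.1557).

(0.0255, 0.1557)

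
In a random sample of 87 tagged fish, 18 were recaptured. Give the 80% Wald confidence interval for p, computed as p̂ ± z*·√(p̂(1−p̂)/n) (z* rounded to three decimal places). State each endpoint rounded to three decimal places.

With x = 18 successes in n = 87, p̂ = 0.20690.
Standard error of p̂: √(0.164090/87) = √0.001886096 = 0.043429.
z* = 1.282 at the 80% level.
Margin of error: 1.282 × 0.043429 = 0.05568.
Interval: 0.20690 ± 0.05568 → (0.151, 0.263).

(0.151, 0.263)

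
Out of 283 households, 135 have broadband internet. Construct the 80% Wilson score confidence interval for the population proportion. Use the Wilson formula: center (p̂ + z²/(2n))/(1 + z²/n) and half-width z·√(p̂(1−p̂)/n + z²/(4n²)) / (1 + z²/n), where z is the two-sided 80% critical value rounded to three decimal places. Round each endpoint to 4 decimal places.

Here p̂ = 135/283 = 0.47703 and z = 1.282 (z² = 1.643524).
Denominator 1 + z²/n = 1 + 1.643524/283 = 1.005808.
Adjusted center: (0.47703 + z²/(2n))/1.005808 = 0.47716.
Radicand: p̂(1−p̂)/n + z²/(4n²) = 0.000881528 + 0.000005130 = 0.000886658.
Half-width = 1.282·√0.000886658/1.005808 = 0.03795.
So the interval runs from 0.4392 to 0.5151.

(0.4392, 0.5151)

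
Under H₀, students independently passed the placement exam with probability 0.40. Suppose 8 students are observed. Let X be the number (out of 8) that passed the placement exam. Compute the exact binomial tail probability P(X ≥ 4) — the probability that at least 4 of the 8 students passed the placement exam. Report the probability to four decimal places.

X is binomial with n = 8 and p = 0.40.
P(X ≥ 4) = Σ_{j=4}^{8} C(8,j)·0.40^j·0.60^{8−j}.
= 0.232243 + 0.123863 + 0.041288 + 0.007864 + 0.000655 = 0.4059.

P = 0.4059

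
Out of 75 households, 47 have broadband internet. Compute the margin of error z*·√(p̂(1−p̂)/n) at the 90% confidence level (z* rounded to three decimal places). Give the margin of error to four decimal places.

The sample proportion is 47/75 = 0.62667.
SE(p̂) = √(0.62667·0.37333/75) = 0.055852.
z* = 1.645 at the 90% level.
So ME = 0.0919.

ME = 0.0919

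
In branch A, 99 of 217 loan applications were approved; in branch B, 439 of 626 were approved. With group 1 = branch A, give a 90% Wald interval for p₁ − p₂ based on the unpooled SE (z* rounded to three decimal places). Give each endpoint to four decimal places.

(-0.3083, -0.1818)

p̂₁ = 99/217 = 0.45622, p̂₂ = 439/626 = 0.70128; p̂₁ − p̂₂ = -0.24506.
SE = √(0.001143242 + 0.000334644) = √0.001477886 = 0.038443.
The 90% critical value is z* = 1.645. Margin = 1.645·0.038443 = 0.06324.
Interval: -0.24506 ± 0.06324 → (-0.3083, -0.1818).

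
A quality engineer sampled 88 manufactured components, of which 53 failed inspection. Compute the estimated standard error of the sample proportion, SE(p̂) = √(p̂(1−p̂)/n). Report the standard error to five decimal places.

SE = 0.05217

The sample proportion is 53/88 = 0.60227.
p̂(1−p̂) = 0.239541.
Dividing by n and taking the root: √0.002722057 = 0.05217.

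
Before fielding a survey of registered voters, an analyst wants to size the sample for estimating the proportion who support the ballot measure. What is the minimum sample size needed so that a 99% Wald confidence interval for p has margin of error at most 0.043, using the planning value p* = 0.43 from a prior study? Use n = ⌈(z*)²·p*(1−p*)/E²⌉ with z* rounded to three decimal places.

n = 880

For 99% confidence, z* = 2.576.
p*(1−p*) = 0.2451.
Required n before rounding: 6.635776 × 0.2451 / 0.043² = 879.626.
Rounding up, n = 880.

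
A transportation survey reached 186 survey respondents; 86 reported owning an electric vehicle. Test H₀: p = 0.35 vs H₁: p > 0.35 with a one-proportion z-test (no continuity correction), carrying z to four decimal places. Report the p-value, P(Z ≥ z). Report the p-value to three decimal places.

p-value = 0.001

p̂ = 86/186 = 0.46237.
SE₀ = √(0.35·0.65/186) = 0.034973.
z = (p̂ − p₀)/SE = (86/186 − 0.35)/0.034973 ≈ 3.2129.
From the standard normal, P(Z ≥ z) = 0.001.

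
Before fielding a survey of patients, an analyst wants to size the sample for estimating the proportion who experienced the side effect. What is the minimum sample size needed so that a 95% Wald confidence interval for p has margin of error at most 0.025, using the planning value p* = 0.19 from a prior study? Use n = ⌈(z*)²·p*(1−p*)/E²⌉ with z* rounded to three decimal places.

The 95% critical value is z* = 1.960.
p*(1−p*) = 0.1539.
Required n before rounding: 3.841600 × 0.1539 / 0.025² = 945.956.
⌈945.956⌉ = 946.

n = 946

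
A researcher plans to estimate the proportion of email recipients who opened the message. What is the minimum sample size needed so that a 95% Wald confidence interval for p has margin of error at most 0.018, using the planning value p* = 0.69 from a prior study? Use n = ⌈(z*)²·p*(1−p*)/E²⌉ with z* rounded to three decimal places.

n = 2537

z* = 1.960 at the 95% level.
p*(1−p*) = 0.69·0.31 = 0.2139.
(z*)²·p*(1−p*)/E² = 3.841600·0.2139/0.000324 = 2536.167.
Rounding up, n = 2537.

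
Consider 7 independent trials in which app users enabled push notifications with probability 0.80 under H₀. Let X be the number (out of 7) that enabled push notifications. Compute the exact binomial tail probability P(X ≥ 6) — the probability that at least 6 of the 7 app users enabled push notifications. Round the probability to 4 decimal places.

X ~ Binomial(n=7, p=0.80).
P(X ≥ 6) = C(7,6)·0.80^6·0.20^1 + C(7,7)·0.80^7·0.20^0.
= 0.367002 + 0.209715 = 0.5767.

P = 0.5767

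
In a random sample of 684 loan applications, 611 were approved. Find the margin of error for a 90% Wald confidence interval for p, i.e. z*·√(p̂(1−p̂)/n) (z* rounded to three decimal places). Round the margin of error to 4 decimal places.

ME = 0.0194

Sample proportion p̂ = 611/684 = 0.89327.
SE = √(p̂(1−p̂)/n) = √(0.095335/684) = 0.011806.
The 90% critical value is z* = 1.645.
So ME = 0.0194.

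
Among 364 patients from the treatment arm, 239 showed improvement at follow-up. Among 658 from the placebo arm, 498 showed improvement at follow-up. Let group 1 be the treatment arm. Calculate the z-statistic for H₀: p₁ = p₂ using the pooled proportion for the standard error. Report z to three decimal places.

Sample proportions: p̂₁ = 239/364 = 0.65659 and p̂₂ = 498/658 = 0.75684.
Pooling: p̂ = 737/1022 = 0.72114.
SE = √[p̂(1−p̂)(1/n₁+1/n₂)] = √[0.72114·0.27886·(1/364+1/658)] ≈ 0.029293.
z = -0.10025/0.029293 = -3.422.

z = -3.422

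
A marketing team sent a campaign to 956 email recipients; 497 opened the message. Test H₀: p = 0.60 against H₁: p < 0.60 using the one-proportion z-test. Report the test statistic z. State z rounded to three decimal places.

z = -5.057

p̂ = 497/956 = 0.51987.
SE₀ = √(0.60·0.40/956) = 0.015844.
z = (0.51987 − 0.60)/0.015844 = -0.08013/0.015844 = -5.057.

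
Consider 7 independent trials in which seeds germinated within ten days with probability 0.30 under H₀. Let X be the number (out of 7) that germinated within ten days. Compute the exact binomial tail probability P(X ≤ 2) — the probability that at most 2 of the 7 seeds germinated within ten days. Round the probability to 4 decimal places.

P = 0.6471

X ~ Binomial(n=7, p=0.30).
P(X ≤ 2) = C(7,0)·0.30^0·0.70^7 + C(7,1)·0.30^1·0.70^6 + C(7,2)·0.30^2·0.70^5.
= 0.082354 + 0.247063 + 0.317652 = 0.6471.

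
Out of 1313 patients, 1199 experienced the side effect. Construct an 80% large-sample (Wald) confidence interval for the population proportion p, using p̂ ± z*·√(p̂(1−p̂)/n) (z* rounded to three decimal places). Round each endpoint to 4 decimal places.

(0.9032, 0.9231)

Sample proportion p̂ = 1199/1313 = 0.91318.
SE = √(p̂(1−p̂)/n) = √(0.079286/1313) = 0.007771.
The 80% critical value is z* = 1.282.
Margin of error: 1.282 × 0.007771 = 0.00996.
Interval: 0.91318 ± 0.00996 → (0.9032, 0.9231).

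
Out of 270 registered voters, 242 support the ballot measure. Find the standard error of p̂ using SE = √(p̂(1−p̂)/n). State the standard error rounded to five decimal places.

Sample proportion p̂ = 242/270 = 0.89630.
p̂(1−p̂) = 0.89630·0.10370 = 0.092946.
SE = √(0.092946/270) = √0.000344244 = 0.01855.

SE = 0.01855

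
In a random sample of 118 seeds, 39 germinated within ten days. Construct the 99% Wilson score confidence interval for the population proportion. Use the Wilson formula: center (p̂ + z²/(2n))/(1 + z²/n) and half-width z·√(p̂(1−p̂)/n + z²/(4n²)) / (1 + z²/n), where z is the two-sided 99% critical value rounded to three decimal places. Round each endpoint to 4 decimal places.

(0.2306, 0.4484)

p̂ = 39/118 = 0.33051; z = 2.576, so z² = 6.635776.
1 + z²/n = 1.056235.
Center = (0.33051 + 0.028118)/1.056235 = 0.33953.
Radicand: p̂(1−p̂)/n + z²/(4n²) = 0.001875192 + 0.000119143 = 0.001994335.
Half-width = 2.576·√0.001994335/1.056235 = 0.10891.
So the interval runs from 0.2306 to 0.4484.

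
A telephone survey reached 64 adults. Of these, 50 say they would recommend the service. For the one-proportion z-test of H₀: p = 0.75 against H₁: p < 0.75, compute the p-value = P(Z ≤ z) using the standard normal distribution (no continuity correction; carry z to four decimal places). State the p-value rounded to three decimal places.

With x = 50 successes in n = 64, p̂ = 0.78125.
Null standard error: √(0.75·0.25/64) = √0.002929688 = 0.054127.
Test statistic (full precision, shown to 4 dp): z = (50/64 − 0.75)/SE₀ ≈ 0.5774.
p-value = P(Z ≤ z) with z = 0.5774 → 0.718.

p-value = 0.718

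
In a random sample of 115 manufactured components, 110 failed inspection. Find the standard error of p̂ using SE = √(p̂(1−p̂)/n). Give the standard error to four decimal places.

Sample proportion p̂ = 110/115 = 0.95652.
p̂(1−p̂) = 0.041589.
SE = √(0.041589/115) = 0.0190.

SE = 0.0190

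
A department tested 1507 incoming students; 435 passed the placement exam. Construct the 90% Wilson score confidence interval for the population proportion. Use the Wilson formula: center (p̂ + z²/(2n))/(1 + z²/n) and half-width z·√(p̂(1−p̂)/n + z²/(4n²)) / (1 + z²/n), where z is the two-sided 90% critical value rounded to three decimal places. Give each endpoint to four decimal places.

(0.2698, 0.3082)

Here p̂ = 435/1507 = 0.28865 and z = 1.645 (z² = 2.706025).
Denominator 1 + z²/n = 1 + 2.706025/1507 = 1.001796.
Center = (0.28865 + 0.000898)/1.001796 = 0.28903.
Radicand: p̂(1−p̂)/n + z²/(4n²) = 0.000136252 + 0.000000298 = 0.000136550.
Half-width = 1.645·√0.000136550/1.001796 = 0.01919.
So the interval runs from 0.2698 to 0.3082.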